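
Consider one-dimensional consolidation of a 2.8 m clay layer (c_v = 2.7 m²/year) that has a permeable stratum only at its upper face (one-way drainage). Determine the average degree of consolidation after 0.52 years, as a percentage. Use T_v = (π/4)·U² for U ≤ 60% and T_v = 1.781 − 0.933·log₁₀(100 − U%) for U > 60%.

U ≈ 47.8 %

Drainage path length: H_d = H = 2.8 m (single drainage).
T_v = c_v·t/H_d² = 2.7×0.52/2.8² = 0.17908.
T_v = 0.17908 corresponds to the U ≤ 60% branch:
U = √(4T_v/π) = 0.4775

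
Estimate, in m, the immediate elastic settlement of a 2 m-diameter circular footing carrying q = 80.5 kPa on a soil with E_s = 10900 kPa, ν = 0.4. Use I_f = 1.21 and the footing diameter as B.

Immediate (elastic) settlement: S_e = q·B·(1−ν²)/E_s · I_f.
S_e = 80.5 × 2 × (1 − 0.4²) / 10900 × 1.21
    = 80.5 × 2 × 0.84 / 10900 × 1.21
    = 0.01501 m

S_e ≈ 0.015 m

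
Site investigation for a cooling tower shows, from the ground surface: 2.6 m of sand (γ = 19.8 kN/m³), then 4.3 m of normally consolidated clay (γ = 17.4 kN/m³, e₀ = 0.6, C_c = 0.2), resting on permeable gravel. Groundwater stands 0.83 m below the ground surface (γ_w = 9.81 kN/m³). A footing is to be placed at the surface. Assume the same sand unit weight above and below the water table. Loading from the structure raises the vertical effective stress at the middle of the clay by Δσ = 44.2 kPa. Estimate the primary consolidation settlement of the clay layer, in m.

S_c ≈ 0.147 m

Mid-depth of clay below the ground surface: z = 2.6 + 4.3/2 = 4.75 m.
Total vertical stress at mid-clay: σ_v = 19.8×2.6 + 17.4×2.15 = 88.89 kPa.
Pore pressure: u = 9.81×(4.75 − 0.83) = 38.455 kPa.
Initial effective stress: σ'_0 = σ_v − u = 88.89 − 38.455 = 50.435 kPa.
Final effective stress: σ'_f = σ'_0 + Δσ = 50.435 + 44.2 = 94.635 kPa.
Normally consolidated clay, so the full stress increment lies on the virgin compression line:
S_c = C_c·H/(1+e₀)·log₁₀(σ'_f/σ'_0) = 0.2×4.3/(1+0.6)×log₁₀(94.635/50.435)
    = 0.5375 × 0.27332 = 0.1469 m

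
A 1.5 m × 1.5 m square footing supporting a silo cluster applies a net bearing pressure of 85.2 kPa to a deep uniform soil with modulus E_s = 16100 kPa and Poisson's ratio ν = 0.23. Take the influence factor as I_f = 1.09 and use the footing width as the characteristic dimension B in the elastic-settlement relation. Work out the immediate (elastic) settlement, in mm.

Immediate (elastic) settlement: S_e = q·B·(1−ν²)/E_s · I_f.
S_e = 85.2 × 1.5 × (1 − 0.23²) / 16100 × 1.09
    = 85.2 × 1.5 × 0.9471 / 16100 × 1.09
    = 0.008195 m = 8.195 mm

S_e ≈ 8.19 mm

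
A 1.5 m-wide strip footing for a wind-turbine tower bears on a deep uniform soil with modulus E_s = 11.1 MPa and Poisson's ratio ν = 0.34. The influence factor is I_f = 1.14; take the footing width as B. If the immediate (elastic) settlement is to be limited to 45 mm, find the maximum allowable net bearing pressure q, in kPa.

E_s = 11.1 MPa = 11100 kPa.
S_e = q·B·(1−ν²)/E_s · I_f  ⇒  q = S_e·E_s / (B·(1−ν²)·I_f).
q = 0.045 × 11100 / (1.5 × 0.8844 × 1.14) = 330.3 kPa

q ≈ 330 kPa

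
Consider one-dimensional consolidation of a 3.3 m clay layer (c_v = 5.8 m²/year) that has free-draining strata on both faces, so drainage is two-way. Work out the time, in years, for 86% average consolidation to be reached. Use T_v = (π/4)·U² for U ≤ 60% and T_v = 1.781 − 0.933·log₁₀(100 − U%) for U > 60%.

t ≈ 0.334 years

Drainage path length: H_d = H/2 = 1.65 m (double drainage).
U > 60%: T_v = 1.781 − 0.933·log₁₀(100 − 86) = 0.71166.
t = T_v·H_d²/c_v = 0.71166×1.65²/5.8 = 0.3341 years.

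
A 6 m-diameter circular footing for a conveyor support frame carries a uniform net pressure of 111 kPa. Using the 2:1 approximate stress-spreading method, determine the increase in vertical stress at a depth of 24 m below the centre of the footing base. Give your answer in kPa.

By the 2:1 method the load spreads at 1 horizontal : 2 vertical, so at depth z the loaded area has grown by z in each plan dimension:
Δσ ≈ qD²/(D+z)² = 111×6²/(6+24)² = 4.44 kPa

Δσ_z ≈ 4.44 kPa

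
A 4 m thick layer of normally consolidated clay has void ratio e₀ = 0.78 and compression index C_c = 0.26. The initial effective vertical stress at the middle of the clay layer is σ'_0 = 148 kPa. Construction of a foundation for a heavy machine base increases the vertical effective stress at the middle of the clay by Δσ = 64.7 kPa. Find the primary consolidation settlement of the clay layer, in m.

Final effective stress: σ'_f = σ'_0 + Δσ = 148 + 64.7 = 212.7 kPa.
Normally consolidated clay, so the full stress increment lies on the virgin compression line:
S_c = C_c·H/(1+e₀)·log₁₀(σ'_f/σ'_0) = 0.26×4/(1+0.78)×log₁₀(212.7/148)
    = 0.58427 × 0.15751 = 0.09203 m

S_c ≈ 0.092 m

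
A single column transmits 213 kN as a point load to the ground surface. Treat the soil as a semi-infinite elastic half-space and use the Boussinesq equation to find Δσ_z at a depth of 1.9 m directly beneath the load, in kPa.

Δσ_z ≈ 28.2 kPa

Boussinesq vertical stress below a point load on an elastic half-space:
Δσ_z = 3P/(2πz²) · [1 + (r/z)²]^(−5/2)
r/z = 0/1.9 = 0; [1+(r/z)²]^(−5/2) = 1.
Δσ_z = 3×213/(2π×1.9²) × 1 = 28.172 × 1 = 28.17 kPa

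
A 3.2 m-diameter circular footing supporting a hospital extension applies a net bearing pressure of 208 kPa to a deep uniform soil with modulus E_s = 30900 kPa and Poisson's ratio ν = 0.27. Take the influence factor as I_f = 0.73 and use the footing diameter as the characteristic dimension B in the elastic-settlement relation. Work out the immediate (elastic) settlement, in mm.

S_e ≈ 14.6 mm

Immediate (elastic) settlement: S_e = q·B·(1−ν²)/E_s · I_f.
S_e = 208 × 3.2 × (1 − 0.27²) / 30900 × 0.73
    = 208 × 3.2 × 0.9271 / 30900 × 0.73
    = 0.01458 m = 14.58 mm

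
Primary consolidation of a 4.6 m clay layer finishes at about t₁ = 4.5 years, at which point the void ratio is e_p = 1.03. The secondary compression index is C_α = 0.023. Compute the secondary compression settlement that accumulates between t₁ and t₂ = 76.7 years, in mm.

S_s ≈ 64.2 mm

Secondary compression: S_s = C_α·H/(1+e_p)·log₁₀(t₂/t₁)
S_s = 0.023×4.6/(1+1.03)×log₁₀(76.7/4.5)
    = 0.05212 × 1.232 = 0.06419 m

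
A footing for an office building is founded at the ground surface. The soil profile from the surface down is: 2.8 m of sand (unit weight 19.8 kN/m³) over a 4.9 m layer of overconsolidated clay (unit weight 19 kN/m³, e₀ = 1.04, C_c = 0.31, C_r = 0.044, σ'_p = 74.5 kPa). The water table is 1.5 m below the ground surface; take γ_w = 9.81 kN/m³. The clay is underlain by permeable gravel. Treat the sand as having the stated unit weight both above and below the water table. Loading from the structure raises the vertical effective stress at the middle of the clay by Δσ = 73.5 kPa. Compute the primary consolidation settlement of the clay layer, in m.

Mid-depth of clay below the ground surface: z = 2.8 + 4.9/2 = 5.25 m.
Total vertical stress at mid-clay: σ_v = 19.8×2.8 + 19×2.45 = 101.99 kPa.
Pore pressure: u = 9.81×(5.25 − 1.5) = 36.788 kPa.
Initial effective stress: σ'_0 = σ_v − u = 101.99 − 36.788 = 65.202 kPa.
Final effective stress: σ'_f = 65.202 + 73.5 = 138.7 kPa.
σ'_f = 138.7 > σ'_p = 74.5 kPa, so the stress path crosses the preconsolidation pressure — recompression up to σ'_p, then virgin compression beyond:
S_c = H/(1+e₀)·[C_r·log₁₀(σ'_p/σ'_0) + C_c·log₁₀(σ'_f/σ'_p)]
    = 4.9/2.04 × [0.044×log₁₀(74.5/65.202) + 0.31×log₁₀(138.7/74.5)]
    = 2.402 × [0.0025474 + 0.083675] = 0.2071 m

S_c ≈ 0.207 m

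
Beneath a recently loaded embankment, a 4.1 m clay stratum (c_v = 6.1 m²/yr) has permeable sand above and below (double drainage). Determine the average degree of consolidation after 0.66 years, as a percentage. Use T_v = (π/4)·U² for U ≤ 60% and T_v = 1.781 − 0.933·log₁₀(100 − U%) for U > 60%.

U ≈ 92.4 %

Drainage path length: H_d = H/2 = 2.05 m (double drainage).
T_v = c_v·t/H_d² = 6.1×0.66/2.05² = 0.958.
T_v = 0.958 corresponds to the U > 60% branch:
U = 1 − 10^((1.781 − T_v)/0.933)/100 = 0.9238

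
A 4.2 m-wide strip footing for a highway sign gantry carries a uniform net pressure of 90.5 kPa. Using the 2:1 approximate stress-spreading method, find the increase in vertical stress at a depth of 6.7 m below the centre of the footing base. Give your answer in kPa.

By the 2:1 method the load spreads at 1 horizontal : 2 vertical, so at depth z the loaded area has grown by z in each plan dimension:
Δσ = qB/(B+z) = 90.5×4.2/(4.2+6.7) = 34.872 kPa

Δσ_z ≈ 34.9 kPa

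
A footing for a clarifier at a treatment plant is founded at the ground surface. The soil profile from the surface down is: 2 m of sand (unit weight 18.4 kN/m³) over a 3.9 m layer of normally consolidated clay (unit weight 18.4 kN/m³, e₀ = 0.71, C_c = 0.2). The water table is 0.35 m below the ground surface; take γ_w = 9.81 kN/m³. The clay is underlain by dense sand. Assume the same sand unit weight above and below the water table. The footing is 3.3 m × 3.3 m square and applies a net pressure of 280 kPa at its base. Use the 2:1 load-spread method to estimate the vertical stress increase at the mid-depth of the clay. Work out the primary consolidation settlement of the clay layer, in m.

S_c ≈ 0.186 m

Mid-depth of clay below the ground surface: z = 2 + 3.9/2 = 3.95 m.
Total vertical stress at mid-clay: σ_v = 18.4×2 + 18.4×1.95 = 72.68 kPa.
Pore pressure: u = 9.81×(3.95 − 0.35) = 35.316 kPa.
Initial effective stress: σ'_0 = σ_v − u = 72.68 − 35.316 = 37.364 kPa.
Stress increase at mid-clay by the 2:1 spreading method:
Δσ = qBL/((B+z)(L+z)) = 280×3.3×3.3/((3.3+3.95)(3.3+3.95)) = 58.011 kPa
Final effective stress: σ'_f = σ'_0 + Δσ = 37.364 + 58.011 = 95.375 kPa.
Normally consolidated clay, so the full stress increment lies on the virgin compression line:
S_c = C_c·H/(1+e₀)·log₁₀(σ'_f/σ'_0) = 0.2×3.9/(1+0.71)×log₁₀(95.375/37.364)
    = 0.45614 × 0.40698 = 0.1856 m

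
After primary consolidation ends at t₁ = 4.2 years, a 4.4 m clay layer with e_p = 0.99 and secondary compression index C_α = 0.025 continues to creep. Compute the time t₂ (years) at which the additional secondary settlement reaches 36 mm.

t₂ ≈ 18.8 years

S_s = C_α·H/(1+e_p)·log₁₀(t₂/t₁) ⇒ log₁₀(t₂/t₁) = S_s·(1+e_p)/(C_α·H).
log₁₀(t₂/t₁) = 0.036 × (1+0.99) / (0.025×4.4) = 0.6513
t₂ = t₁ × 10^0.6513 = 4.2 × 4.48 = 18.82 years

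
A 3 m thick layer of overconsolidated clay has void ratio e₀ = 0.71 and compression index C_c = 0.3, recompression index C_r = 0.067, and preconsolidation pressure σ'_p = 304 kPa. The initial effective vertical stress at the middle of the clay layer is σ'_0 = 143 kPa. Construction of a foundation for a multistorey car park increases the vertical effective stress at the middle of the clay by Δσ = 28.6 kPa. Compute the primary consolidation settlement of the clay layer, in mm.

S_c ≈ 9.31 mm

Final effective stress: σ'_f = 143 + 28.6 = 171.6 kPa.
σ'_f = 171.6 ≤ σ'_p = 304 kPa, so the clay remains overconsolidated and only the recompression index applies:
S_c = C_r·H/(1+e₀)·log₁₀(σ'_f/σ'_0) = 0.067×3/1.71×log₁₀(171.6/143)
    = 0.11754 × 0.079181 = 0.009307 m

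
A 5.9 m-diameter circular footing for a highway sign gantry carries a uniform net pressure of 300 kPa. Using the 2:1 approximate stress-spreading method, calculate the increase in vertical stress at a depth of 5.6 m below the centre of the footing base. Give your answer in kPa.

Δσ_z ≈ 79 kPa

By the 2:1 method the load spreads at 1 horizontal : 2 vertical, so at depth z the loaded area has grown by z in each plan dimension:
Δσ ≈ qD²/(D+z)² = 300×5.9²/(5.9+5.6)² = 78.964 kPa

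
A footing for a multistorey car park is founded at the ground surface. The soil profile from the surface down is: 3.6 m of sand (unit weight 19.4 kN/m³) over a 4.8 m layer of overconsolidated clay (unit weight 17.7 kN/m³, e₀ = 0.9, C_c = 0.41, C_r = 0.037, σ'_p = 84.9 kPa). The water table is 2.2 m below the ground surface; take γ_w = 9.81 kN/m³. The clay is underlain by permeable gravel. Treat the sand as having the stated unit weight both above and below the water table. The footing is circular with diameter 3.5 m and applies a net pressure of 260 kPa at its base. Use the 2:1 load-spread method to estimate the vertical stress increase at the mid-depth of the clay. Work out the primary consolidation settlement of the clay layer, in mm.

Mid-depth of clay below the ground surface: z = 3.6 + 4.8/2 = 6 m.
Total vertical stress at mid-clay: σ_v = 19.4×3.6 + 17.7×2.4 = 112.32 kPa.
Pore pressure: u = 9.81×(6 − 2.2) = 37.278 kPa.
Initial effective stress: σ'_0 = σ_v − u = 112.32 − 37.278 = 75.042 kPa.
Stress increase at mid-clay by the 2:1 spreading method:
Δσ ≈ qD²/(D+z)² = 260×3.5²/(3.5+6)² = 35.291 kPa
Final effective stress: σ'_f = 75.042 + 35.291 = 110.33 kPa.
σ'_f = 110.33 > σ'_p = 84.9 kPa, so the stress path crosses the preconsolidation pressure — recompression up to σ'_p, then virgin compression beyond:
S_c = H/(1+e₀)·[C_r·log₁₀(σ'_p/σ'_0) + C_c·log₁₀(σ'_f/σ'_p)]
    = 4.8/1.9 × [0.037×log₁₀(84.9/75.042) + 0.41×log₁₀(110.33/84.9)]
    = 2.5263 × [0.0019833 + 0.046652] = 0.1229 m

S_c ≈ 123 mm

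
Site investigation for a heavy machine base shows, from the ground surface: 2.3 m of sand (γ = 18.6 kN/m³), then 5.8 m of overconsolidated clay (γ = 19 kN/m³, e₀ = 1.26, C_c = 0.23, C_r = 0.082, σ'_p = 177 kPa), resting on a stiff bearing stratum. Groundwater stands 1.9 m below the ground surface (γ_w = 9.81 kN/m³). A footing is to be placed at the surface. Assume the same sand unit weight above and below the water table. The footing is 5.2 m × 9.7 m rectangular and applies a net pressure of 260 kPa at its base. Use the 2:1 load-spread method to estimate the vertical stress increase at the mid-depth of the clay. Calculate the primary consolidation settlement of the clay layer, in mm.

S_c ≈ 75.8 mm

Mid-depth of clay below the ground surface: z = 2.3 + 5.8/2 = 5.2 m.
Total vertical stress at mid-clay: σ_v = 18.6×2.3 + 19×2.9 = 97.88 kPa.
Pore pressure: u = 9.81×(5.2 − 1.9) = 32.373 kPa.
Initial effective stress: σ'_0 = σ_v − u = 97.88 − 32.373 = 65.507 kPa.
Stress increase at mid-clay by the 2:1 spreading method:
Δσ = qBL/((B+z)(L+z)) = 260×5.2×9.7/((5.2+5.2)(9.7+5.2)) = 84.631 kPa
Final effective stress: σ'_f = 65.507 + 84.631 = 150.14 kPa.
σ'_f = 150.14 ≤ σ'_p = 177 kPa, so the clay remains overconsolidated and only the recompression index applies:
S_c = C_r·H/(1+e₀)·log₁₀(σ'_f/σ'_0) = 0.082×5.8/2.26×log₁₀(150.14/65.507)
    = 0.21044 × 0.36021 = 0.0758 m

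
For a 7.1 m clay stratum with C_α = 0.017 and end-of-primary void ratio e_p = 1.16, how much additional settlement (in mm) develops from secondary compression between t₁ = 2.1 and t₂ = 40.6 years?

S_s ≈ 71.9 mm

Secondary compression: S_s = C_α·H/(1+e_p)·log₁₀(t₂/t₁)
S_s = 0.017×7.1/(1+1.16)×log₁₀(40.6/2.1)
    = 0.05588 × 1.286 = 0.07188 m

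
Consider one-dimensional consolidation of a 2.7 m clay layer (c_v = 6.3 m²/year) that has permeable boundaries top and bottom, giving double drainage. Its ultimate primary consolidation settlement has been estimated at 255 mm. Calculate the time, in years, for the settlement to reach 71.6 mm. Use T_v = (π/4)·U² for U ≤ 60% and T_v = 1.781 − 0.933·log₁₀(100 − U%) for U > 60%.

t ≈ 0.0179 years

Drainage path length: H_d = H/2 = 1.35 m (double drainage).
U = S(t)/S_ult = 71.6/255 = 0.2808.
U ≤ 60%: T_v = (π/4)·U² = (π/4)×0.28078² = 0.061921.
t = T_v·H_d²/c_v = 0.061921×1.35²/6.3 = 0.01791 years.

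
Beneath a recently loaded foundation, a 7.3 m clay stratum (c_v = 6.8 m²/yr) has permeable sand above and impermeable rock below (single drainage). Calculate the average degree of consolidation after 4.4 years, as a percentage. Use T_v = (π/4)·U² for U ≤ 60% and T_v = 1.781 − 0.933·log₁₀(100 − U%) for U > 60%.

Drainage path length: H_d = H = 7.3 m (single drainage).
T_v = c_v·t/H_d² = 6.8×4.4/7.3² = 0.56146.
T_v = 0.56146 corresponds to the U > 60% branch:
U = 1 − 10^((1.781 − T_v)/0.933)/100 = 0.7972

U ≈ 79.7 %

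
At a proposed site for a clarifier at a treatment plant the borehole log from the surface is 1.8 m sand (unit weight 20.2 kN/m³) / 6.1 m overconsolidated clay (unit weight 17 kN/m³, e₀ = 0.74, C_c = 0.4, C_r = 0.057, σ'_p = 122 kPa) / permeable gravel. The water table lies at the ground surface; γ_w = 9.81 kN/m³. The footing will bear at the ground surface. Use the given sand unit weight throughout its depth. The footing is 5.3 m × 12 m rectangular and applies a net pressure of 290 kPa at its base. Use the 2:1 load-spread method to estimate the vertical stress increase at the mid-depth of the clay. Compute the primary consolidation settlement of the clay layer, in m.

Mid-depth of clay below the ground surface: z = 1.8 + 6.1/2 = 4.85 m.
Total vertical stress at mid-clay: σ_v = 20.2×1.8 + 17×3.05 = 88.21 kPa.
Pore pressure: u = 9.81×(4.85 − 0) = 47.578 kPa.
Initial effective stress: σ'_0 = σ_v − u = 88.21 − 47.578 = 40.632 kPa.
Stress increase at mid-clay by the 2:1 spreading method:
Δσ = qBL/((B+z)(L+z)) = 290×5.3×12/((5.3+4.85)(12+4.85)) = 107.84 kPa
Final effective stress: σ'_f = 40.632 + 107.84 = 148.47 kPa.
σ'_f = 148.47 > σ'_p = 122 kPa, so the stress path crosses the preconsolidation pressure — recompression up to σ'_p, then virgin compression beyond:
S_c = H/(1+e₀)·[C_r·log₁₀(σ'_p/σ'_0) + C_c·log₁₀(σ'_f/σ'_p)]
    = 6.1/1.74 × [0.057×log₁₀(122/40.632) + 0.4×log₁₀(148.47/122)]
    = 3.5057 × [0.027217 + 0.034112] = 0.215 m

S_c ≈ 0.215 m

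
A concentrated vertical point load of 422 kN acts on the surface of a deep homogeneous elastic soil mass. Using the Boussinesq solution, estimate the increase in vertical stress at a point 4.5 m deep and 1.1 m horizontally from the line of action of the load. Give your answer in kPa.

Δσ_z ≈ 8.61 kPa

Boussinesq vertical stress below a point load on an elastic half-space:
Δσ_z = 3P/(2πz²) · [1 + (r/z)²]^(−5/2)
r/z = 1.1/4.5 = 0.24444; [1+(r/z)²]^(−5/2) = 0.86494.
Δσ_z = 3×422/(2π×4.5²) × 0.86494 = 9.9501 × 0.86494 = 8.606 kPa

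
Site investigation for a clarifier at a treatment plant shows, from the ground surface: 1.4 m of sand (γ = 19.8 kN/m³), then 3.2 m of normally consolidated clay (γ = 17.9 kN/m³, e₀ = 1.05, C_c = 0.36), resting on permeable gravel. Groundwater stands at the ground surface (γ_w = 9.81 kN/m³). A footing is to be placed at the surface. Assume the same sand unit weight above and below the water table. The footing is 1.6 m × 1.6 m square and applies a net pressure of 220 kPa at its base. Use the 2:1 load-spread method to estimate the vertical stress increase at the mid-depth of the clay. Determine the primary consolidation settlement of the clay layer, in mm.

Mid-depth of clay below the ground surface: z = 1.4 + 3.2/2 = 3 m.
Total vertical stress at mid-clay: σ_v = 19.8×1.4 + 17.9×1.6 = 56.36 kPa.
Pore pressure: u = 9.81×(3 − 0) = 29.43 kPa.
Initial effective stress: σ'_0 = σ_v − u = 56.36 − 29.43 = 26.93 kPa.
Stress increase at mid-clay by the 2:1 spreading method:
Δσ = qBL/((B+z)(L+z)) = 220×1.6×1.6/((1.6+3)(1.6+3)) = 26.616 kPa
Final effective stress: σ'_f = σ'_0 + Δσ = 26.93 + 26.616 = 53.546 kPa.
Normally consolidated clay, so the full stress increment lies on the virgin compression line:
S_c = C_c·H/(1+e₀)·log₁₀(σ'_f/σ'_0) = 0.36×3.2/(1+1.05)×log₁₀(53.546/26.93)
    = 0.56195 × 0.29849 = 0.1677 m

S_c ≈ 168 mm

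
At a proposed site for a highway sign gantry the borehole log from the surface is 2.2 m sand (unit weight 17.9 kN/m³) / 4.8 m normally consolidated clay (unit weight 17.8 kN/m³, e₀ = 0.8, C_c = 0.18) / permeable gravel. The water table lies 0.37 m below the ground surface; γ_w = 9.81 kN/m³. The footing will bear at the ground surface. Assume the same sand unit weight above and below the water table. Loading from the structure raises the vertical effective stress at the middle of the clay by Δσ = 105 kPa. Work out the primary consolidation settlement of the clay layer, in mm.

Mid-depth of clay below the ground surface: z = 2.2 + 4.8/2 = 4.6 m.
Total vertical stress at mid-clay: σ_v = 17.9×2.2 + 17.8×2.4 = 82.1 kPa.
Pore pressure: u = 9.81×(4.6 − 0.37) = 41.496 kPa.
Initial effective stress: σ'_0 = σ_v − u = 82.1 − 41.496 = 40.604 kPa.
Final effective stress: σ'_f = σ'_0 + Δσ = 40.604 + 105 = 145.6 kPa.
Normally consolidated clay, so the full stress increment lies on the virgin compression line:
S_c = C_c·H/(1+e₀)·log₁₀(σ'_f/σ'_0) = 0.18×4.8/(1+0.8)×log₁₀(145.6/40.604)
    = 0.48 × 0.55459 = 0.2662 m

S_c ≈ 266 mm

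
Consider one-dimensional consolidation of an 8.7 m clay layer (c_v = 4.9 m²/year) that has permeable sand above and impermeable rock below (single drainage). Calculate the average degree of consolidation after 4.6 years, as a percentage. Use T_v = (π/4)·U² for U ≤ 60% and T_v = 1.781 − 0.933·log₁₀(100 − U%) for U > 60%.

Drainage path length: H_d = H = 8.7 m (single drainage).
T_v = c_v·t/H_d² = 4.9×4.6/8.7² = 0.29779.
T_v = 0.29779 corresponds to the U > 60% branch:
U = 1 − 10^((1.781 − T_v)/0.933)/100 = 0.6112

U ≈ 61.1 %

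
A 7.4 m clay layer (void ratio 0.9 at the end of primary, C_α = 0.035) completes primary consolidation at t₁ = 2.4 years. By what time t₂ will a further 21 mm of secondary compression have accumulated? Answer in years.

t₂ ≈ 3.42 years

S_s = C_α·H/(1+e_p)·log₁₀(t₂/t₁) ⇒ log₁₀(t₂/t₁) = S_s·(1+e_p)/(C_α·H).
log₁₀(t₂/t₁) = 0.021 × (1+0.9) / (0.035×7.4) = 0.1541
t₂ = t₁ × 10^0.1541 = 2.4 × 1.426 = 3.422 years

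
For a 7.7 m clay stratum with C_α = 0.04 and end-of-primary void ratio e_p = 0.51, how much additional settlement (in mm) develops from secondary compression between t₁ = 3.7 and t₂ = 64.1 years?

Secondary compression: S_s = C_α·H/(1+e_p)·log₁₀(t₂/t₁)
S_s = 0.04×7.7/(1+0.51)×log₁₀(64.1/3.7)
    = 0.204 × 1.239 = 0.2527 m

S_s ≈ 253 mm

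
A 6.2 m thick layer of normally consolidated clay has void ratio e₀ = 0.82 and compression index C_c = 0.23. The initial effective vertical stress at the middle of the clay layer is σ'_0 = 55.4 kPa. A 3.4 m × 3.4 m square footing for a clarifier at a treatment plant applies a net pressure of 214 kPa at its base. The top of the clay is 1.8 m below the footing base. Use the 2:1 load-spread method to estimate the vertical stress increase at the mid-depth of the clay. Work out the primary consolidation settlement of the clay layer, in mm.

S_c ≈ 170 mm

Mid-depth of clay below the footing base: z = 1.8 + 6.2/2 = 4.9 m.
Stress increase at mid-clay by the 2:1 spreading method:
Δσ = qBL/((B+z)(L+z)) = 214×3.4×3.4/((3.4+4.9)(3.4+4.9)) = 35.91 kPa
Final effective stress: σ'_f = σ'_0 + Δσ = 55.4 + 35.91 = 91.31 kPa.
Normally consolidated clay, so the full stress increment lies on the virgin compression line:
S_c = C_c·H/(1+e₀)·log₁₀(σ'_f/σ'_0) = 0.23×6.2/(1+0.82)×log₁₀(91.31/55.4)
    = 0.78352 × 0.21701 = 0.17 m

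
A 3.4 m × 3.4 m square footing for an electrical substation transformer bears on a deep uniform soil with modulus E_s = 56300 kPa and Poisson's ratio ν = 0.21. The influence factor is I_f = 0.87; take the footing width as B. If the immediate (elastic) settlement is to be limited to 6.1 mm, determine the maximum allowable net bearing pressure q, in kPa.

S_e = q·B·(1−ν²)/E_s · I_f  ⇒  q = S_e·E_s / (B·(1−ν²)·I_f).
q = 0.0061 × 56300 / (3.4 × 0.9559 × 0.87) = 121.5 kPa

q ≈ 121 kPa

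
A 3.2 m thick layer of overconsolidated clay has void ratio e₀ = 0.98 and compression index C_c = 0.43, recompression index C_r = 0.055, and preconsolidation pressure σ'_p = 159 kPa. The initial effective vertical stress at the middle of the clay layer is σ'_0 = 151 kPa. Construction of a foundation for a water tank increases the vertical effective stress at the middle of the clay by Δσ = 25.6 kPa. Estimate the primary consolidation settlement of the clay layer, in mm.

S_c ≈ 33.7 mm

Final effective stress: σ'_f = 151 + 25.6 = 176.6 kPa.
σ'_f = 176.6 > σ'_p = 159 kPa, so the stress path crosses the preconsolidation pressure — recompression up to σ'_p, then virgin compression beyond:
S_c = H/(1+e₀)·[C_r·log₁₀(σ'_p/σ'_0) + C_c·log₁₀(σ'_f/σ'_p)]
    = 3.2/1.98 × [0.055×log₁₀(159/151) + 0.43×log₁₀(176.6/159)]
    = 1.6162 × [0.0012331 + 0.019605] = 0.03368 m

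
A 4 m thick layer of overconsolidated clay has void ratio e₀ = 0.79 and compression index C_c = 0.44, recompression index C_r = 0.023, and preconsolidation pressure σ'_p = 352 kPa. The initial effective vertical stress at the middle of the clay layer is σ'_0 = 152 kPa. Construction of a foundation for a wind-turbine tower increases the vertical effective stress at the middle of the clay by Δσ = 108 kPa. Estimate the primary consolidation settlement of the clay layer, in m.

S_c ≈ 0.012 m

Final effective stress: σ'_f = 152 + 108 = 260 kPa.
σ'_f = 260 ≤ σ'_p = 352 kPa, so the clay remains overconsolidated and only the recompression index applies:
S_c = C_r·H/(1+e₀)·log₁₀(σ'_f/σ'_0) = 0.023×4/1.79×log₁₀(260/152)
    = 0.051396 × 0.23313 = 0.01198 m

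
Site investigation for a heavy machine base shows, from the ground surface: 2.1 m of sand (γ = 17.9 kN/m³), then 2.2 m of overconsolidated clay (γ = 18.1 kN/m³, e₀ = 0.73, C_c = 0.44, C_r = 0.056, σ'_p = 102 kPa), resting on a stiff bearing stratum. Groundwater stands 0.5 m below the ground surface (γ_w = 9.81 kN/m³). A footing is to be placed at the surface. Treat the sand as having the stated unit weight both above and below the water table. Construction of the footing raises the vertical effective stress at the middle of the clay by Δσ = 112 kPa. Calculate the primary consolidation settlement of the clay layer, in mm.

S_c ≈ 119 mm

Mid-depth of clay below the ground surface: z = 2.1 + 2.2/2 = 3.2 m.
Total vertical stress at mid-clay: σ_v = 17.9×2.1 + 18.1×1.1 = 57.5 kPa.
Pore pressure: u = 9.81×(3.2 − 0.5) = 26.487 kPa.
Initial effective stress: σ'_0 = σ_v − u = 57.5 − 26.487 = 31.013 kPa.
Final effective stress: σ'_f = 31.013 + 112 = 143.01 kPa.
σ'_f = 143.01 > σ'_p = 102 kPa, so the stress path crosses the preconsolidation pressure — recompression up to σ'_p, then virgin compression beyond:
S_c = H/(1+e₀)·[C_r·log₁₀(σ'_p/σ'_0) + C_c·log₁₀(σ'_f/σ'_p)]
    = 2.2/1.73 × [0.056×log₁₀(102/31.013) + 0.44×log₁₀(143.01/102)]
    = 1.2717 × [0.028955 + 0.064577] = 0.1189 m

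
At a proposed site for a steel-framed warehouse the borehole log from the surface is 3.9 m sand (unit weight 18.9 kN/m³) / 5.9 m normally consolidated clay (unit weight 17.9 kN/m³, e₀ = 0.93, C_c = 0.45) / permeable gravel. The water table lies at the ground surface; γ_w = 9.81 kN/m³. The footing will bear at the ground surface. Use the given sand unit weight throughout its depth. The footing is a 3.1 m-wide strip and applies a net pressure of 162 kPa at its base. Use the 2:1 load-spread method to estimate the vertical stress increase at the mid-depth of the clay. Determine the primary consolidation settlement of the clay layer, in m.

S_c ≈ 0.368 m

Mid-depth of clay below the ground surface: z = 3.9 + 5.9/2 = 6.85 m.
Total vertical stress at mid-clay: σ_v = 18.9×3.9 + 17.9×2.95 = 126.51 kPa.
Pore pressure: u = 9.81×(6.85 − 0) = 67.198 kPa.
Initial effective stress: σ'_0 = σ_v − u = 126.51 − 67.198 = 59.312 kPa.
Stress increase at mid-clay by the 2:1 spreading method:
Δσ = qB/(B+z) = 162×3.1/(3.1+6.85) = 50.472 kPa
Final effective stress: σ'_f = σ'_0 + Δσ = 59.312 + 50.472 = 109.78 kPa.
Normally consolidated clay, so the full stress increment lies on the virgin compression line:
S_c = C_c·H/(1+e₀)·log₁₀(σ'_f/σ'_0) = 0.45×5.9/(1+0.93)×log₁₀(109.78/59.312)
    = 1.3756 × 0.26738 = 0.3678 m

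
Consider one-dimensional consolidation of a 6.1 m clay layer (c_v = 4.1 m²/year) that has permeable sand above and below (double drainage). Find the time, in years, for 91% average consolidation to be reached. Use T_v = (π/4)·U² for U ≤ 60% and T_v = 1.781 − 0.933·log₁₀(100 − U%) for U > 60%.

t ≈ 2.02 years

Drainage path length: H_d = H/2 = 3.05 m (double drainage).
U > 60%: T_v = 1.781 − 0.933·log₁₀(100 − 91) = 0.89069.
t = T_v·H_d²/c_v = 0.89069×3.05²/4.1 = 2.021 years.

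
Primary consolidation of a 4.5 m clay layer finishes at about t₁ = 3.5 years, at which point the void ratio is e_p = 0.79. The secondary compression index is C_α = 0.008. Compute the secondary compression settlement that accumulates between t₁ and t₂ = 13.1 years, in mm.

Secondary compression: S_s = C_α·H/(1+e_p)·log₁₀(t₂/t₁)
S_s = 0.008×4.5/(1+0.79)×log₁₀(13.1/3.5)
    = 0.02011 × 0.5732 = 0.01153 m

S_s ≈ 11.5 mm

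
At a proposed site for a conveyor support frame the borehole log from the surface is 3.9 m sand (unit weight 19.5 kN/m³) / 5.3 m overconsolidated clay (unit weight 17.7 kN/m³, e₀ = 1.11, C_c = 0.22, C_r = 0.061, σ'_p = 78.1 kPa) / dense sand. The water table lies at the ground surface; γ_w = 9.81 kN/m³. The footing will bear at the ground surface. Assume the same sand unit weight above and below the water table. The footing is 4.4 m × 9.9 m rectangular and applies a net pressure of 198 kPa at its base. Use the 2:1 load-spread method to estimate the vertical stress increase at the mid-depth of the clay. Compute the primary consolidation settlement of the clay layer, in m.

S_c ≈ 0.0936 m

Mid-depth of clay below the ground surface: z = 3.9 + 5.3/2 = 6.55 m.
Total vertical stress at mid-clay: σ_v = 19.5×3.9 + 17.7×2.65 = 122.95 kPa.
Pore pressure: u = 9.81×(6.55 − 0) = 64.255 kPa.
Initial effective stress: σ'_0 = σ_v − u = 122.95 − 64.255 = 58.695 kPa.
Stress increase at mid-clay by the 2:1 spreading method:
Δσ = qBL/((B+z)(L+z)) = 198×4.4×9.9/((4.4+6.55)(9.9+6.55)) = 47.882 kPa
Final effective stress: σ'_f = 58.695 + 47.882 = 106.58 kPa.
σ'_f = 106.58 > σ'_p = 78.1 kPa, so the stress path crosses the preconsolidation pressure — recompression up to σ'_p, then virgin compression beyond:
S_c = H/(1+e₀)·[C_r·log₁₀(σ'_p/σ'_0) + C_c·log₁₀(σ'_f/σ'_p)]
    = 5.3/2.11 × [0.061×log₁₀(78.1/58.695) + 0.22×log₁₀(106.58/78.1)]
    = 2.5118 × [0.007567 + 0.029705] = 0.09362 m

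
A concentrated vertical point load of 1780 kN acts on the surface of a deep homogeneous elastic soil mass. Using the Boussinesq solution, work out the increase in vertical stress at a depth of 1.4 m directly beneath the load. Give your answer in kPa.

Δσ_z ≈ 434 kPa

Boussinesq vertical stress below a point load on an elastic half-space:
Δσ_z = 3P/(2πz²) · [1 + (r/z)²]^(−5/2)
r/z = 0/1.4 = 0; [1+(r/z)²]^(−5/2) = 1.
Δσ_z = 3×1780/(2π×1.4²) × 1 = 433.62 × 1 = 433.6 kPa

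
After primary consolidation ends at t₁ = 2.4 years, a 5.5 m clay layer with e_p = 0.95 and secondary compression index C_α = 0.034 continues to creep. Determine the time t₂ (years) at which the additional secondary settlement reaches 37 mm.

S_s = C_α·H/(1+e_p)·log₁₀(t₂/t₁) ⇒ log₁₀(t₂/t₁) = S_s·(1+e_p)/(C_α·H).
log₁₀(t₂/t₁) = 0.037 × (1+0.95) / (0.034×5.5) = 0.3858
t₂ = t₁ × 10^0.3858 = 2.4 × 2.431 = 5.835 years

t₂ ≈ 5.83 years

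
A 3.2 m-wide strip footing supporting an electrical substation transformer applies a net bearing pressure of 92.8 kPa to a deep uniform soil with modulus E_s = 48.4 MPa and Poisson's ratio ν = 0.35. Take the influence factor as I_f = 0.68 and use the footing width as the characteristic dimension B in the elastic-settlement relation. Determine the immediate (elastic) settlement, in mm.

S_e ≈ 3.66 mm

Immediate (elastic) settlement: S_e = q·B·(1−ν²)/E_s · I_f.
E_s = 48.4 MPa = 48400 kPa.
S_e = 92.8 × 3.2 × (1 − 0.35²) / 48400 × 0.68
    = 92.8 × 3.2 × 0.8775 / 48400 × 0.68
    = 0.003661 m = 3.661 mm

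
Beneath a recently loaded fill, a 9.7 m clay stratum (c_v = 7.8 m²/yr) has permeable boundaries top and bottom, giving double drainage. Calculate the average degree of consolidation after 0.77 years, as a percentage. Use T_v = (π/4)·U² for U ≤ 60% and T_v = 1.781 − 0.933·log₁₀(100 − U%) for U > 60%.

Drainage path length: H_d = H/2 = 4.85 m (double drainage).
T_v = c_v·t/H_d² = 7.8×0.77/4.85² = 0.25533.
T_v = 0.25533 corresponds to the U ≤ 60% branch:
U = √(4T_v/π) = 0.5702

U ≈ 57 %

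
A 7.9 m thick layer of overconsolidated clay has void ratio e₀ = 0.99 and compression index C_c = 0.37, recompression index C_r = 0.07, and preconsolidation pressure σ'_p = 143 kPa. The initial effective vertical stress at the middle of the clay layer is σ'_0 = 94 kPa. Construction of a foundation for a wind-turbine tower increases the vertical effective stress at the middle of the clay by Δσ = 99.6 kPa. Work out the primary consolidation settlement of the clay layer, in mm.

S_c ≈ 244 mm

Final effective stress: σ'_f = 94 + 99.6 = 193.6 kPa.
σ'_f = 193.6 > σ'_p = 143 kPa, so the stress path crosses the preconsolidation pressure — recompression up to σ'_p, then virgin compression beyond:
S_c = H/(1+e₀)·[C_r·log₁₀(σ'_p/σ'_0) + C_c·log₁₀(σ'_f/σ'_p)]
    = 7.9/1.99 × [0.07×log₁₀(143/94) + 0.37×log₁₀(193.6/143)]
    = 3.9698 × [0.012755 + 0.048681] = 0.2439 m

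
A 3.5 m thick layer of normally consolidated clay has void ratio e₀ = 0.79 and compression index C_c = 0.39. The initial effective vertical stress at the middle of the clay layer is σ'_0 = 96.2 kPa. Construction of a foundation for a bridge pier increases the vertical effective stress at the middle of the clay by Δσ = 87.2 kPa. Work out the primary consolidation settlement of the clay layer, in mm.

Final effective stress: σ'_f = σ'_0 + Δσ = 96.2 + 87.2 = 183.4 kPa.
Normally consolidated clay, so the full stress increment lies on the virgin compression line:
S_c = C_c·H/(1+e₀)·log₁₀(σ'_f/σ'_0) = 0.39×3.5/(1+0.79)×log₁₀(183.4/96.2)
    = 0.76257 × 0.28022 = 0.2137 m

S_c ≈ 214 mm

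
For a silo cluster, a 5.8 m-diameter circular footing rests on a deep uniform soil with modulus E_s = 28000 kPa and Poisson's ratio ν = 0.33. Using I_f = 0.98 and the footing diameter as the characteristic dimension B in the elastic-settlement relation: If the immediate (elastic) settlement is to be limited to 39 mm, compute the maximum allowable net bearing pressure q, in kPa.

q ≈ 216 kPa

S_e = q·B·(1−ν²)/E_s · I_f  ⇒  q = S_e·E_s / (B·(1−ν²)·I_f).
q = 0.039 × 28000 / (5.8 × 0.8911 × 0.98) = 215.6 kPa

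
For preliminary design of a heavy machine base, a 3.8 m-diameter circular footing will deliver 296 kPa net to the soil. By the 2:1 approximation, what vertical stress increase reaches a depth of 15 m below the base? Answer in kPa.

By the 2:1 method the load spreads at 1 horizontal : 2 vertical, so at depth z the loaded area has grown by z in each plan dimension:
Δσ ≈ qD²/(D+z)² = 296×3.8²/(3.8+15)² = 12.093 kPa

Δσ_z ≈ 12.1 kPa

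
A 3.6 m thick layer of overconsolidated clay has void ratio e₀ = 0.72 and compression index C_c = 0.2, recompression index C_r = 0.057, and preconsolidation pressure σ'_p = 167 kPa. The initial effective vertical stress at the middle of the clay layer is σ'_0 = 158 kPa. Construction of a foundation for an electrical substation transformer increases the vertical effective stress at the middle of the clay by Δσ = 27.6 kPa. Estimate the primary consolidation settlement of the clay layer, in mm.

S_c ≈ 22.1 mm

Final effective stress: σ'_f = 158 + 27.6 = 185.6 kPa.
σ'_f = 185.6 > σ'_p = 167 kPa, so the stress path crosses the preconsolidation pressure — recompression up to σ'_p, then virgin compression beyond:
S_c = H/(1+e₀)·[C_r·log₁₀(σ'_p/σ'_0) + C_c·log₁₀(σ'_f/σ'_p)]
    = 3.6/1.72 × [0.057×log₁₀(167/158) + 0.2×log₁₀(185.6/167)]
    = 2.093 × [0.0013714 + 0.0091723] = 0.02207 m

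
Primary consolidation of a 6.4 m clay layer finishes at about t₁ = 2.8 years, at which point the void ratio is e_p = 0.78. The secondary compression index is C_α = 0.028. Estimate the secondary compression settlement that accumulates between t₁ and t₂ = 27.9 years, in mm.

S_s ≈ 101 mm

Secondary compression: S_s = C_α·H/(1+e_p)·log₁₀(t₂/t₁)
S_s = 0.028×6.4/(1+0.78)×log₁₀(27.9/2.8)
    = 0.1007 × 0.9984 = 0.1005 m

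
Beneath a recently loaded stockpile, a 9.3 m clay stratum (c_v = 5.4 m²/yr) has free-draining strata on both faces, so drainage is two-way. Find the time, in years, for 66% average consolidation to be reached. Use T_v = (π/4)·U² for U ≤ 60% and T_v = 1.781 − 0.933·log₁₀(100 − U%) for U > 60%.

Drainage path length: H_d = H/2 = 4.65 m (double drainage).
U > 60%: T_v = 1.781 − 0.933·log₁₀(100 − 66) = 0.35213.
t = T_v·H_d²/c_v = 0.35213×4.65²/5.4 = 1.41 years.

t ≈ 1.41 years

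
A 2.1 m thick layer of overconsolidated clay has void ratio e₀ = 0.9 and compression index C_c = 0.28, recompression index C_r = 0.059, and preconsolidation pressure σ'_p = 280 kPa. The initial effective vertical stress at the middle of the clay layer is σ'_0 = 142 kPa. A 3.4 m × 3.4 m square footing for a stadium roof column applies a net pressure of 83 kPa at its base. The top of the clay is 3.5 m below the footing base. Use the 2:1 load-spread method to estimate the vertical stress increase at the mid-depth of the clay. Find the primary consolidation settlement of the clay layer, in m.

S_c ≈ 0.00288 m

Mid-depth of clay below the footing base: z = 3.5 + 2.1/2 = 4.55 m.
Stress increase at mid-clay by the 2:1 spreading method:
Δσ = qBL/((B+z)(L+z)) = 83×3.4×3.4/((3.4+4.55)(3.4+4.55)) = 15.181 kPa
Final effective stress: σ'_f = 142 + 15.181 = 157.18 kPa.
σ'_f = 157.18 ≤ σ'_p = 280 kPa, so the clay remains overconsolidated and only the recompression index applies:
S_c = C_r·H/(1+e₀)·log₁₀(σ'_f/σ'_0) = 0.059×2.1/1.9×log₁₀(157.18/142)
    = 0.065213 × 0.044109 = 0.002876 m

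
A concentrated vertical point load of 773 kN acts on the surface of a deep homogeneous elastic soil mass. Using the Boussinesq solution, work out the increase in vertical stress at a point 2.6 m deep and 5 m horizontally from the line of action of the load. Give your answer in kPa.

Δσ_z ≈ 1.14 kPa

Boussinesq vertical stress below a point load on an elastic half-space:
Δσ_z = 3P/(2πz²) · [1 + (r/z)²]^(−5/2)
r/z = 5/2.6 = 1.9231; [1+(r/z)²]^(−5/2) = 0.020901.
Δσ_z = 3×773/(2π×2.6²) × 0.020901 = 54.598 × 0.020901 = 1.141 kPa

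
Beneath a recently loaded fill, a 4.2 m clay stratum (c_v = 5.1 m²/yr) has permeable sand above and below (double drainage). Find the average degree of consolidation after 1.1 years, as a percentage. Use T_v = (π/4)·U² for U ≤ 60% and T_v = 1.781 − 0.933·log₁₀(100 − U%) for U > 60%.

U ≈ 96.5 %

Drainage path length: H_d = H/2 = 2.1 m (double drainage).
T_v = c_v·t/H_d² = 5.1×1.1/2.1² = 1.2721.
T_v = 1.2721 corresponds to the U > 60% branch:
U = 1 − 10^((1.781 − T_v)/0.933)/100 = 0.9649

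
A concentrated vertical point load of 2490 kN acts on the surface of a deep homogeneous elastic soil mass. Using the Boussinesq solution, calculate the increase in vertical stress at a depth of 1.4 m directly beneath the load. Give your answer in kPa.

Boussinesq vertical stress below a point load on an elastic half-space:
Δσ_z = 3P/(2πz²) · [1 + (r/z)²]^(−5/2)
r/z = 0/1.4 = 0; [1+(r/z)²]^(−5/2) = 1.
Δσ_z = 3×2490/(2π×1.4²) × 1 = 606.58 × 1 = 606.6 kPa

Δσ_z ≈ 607 kPa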